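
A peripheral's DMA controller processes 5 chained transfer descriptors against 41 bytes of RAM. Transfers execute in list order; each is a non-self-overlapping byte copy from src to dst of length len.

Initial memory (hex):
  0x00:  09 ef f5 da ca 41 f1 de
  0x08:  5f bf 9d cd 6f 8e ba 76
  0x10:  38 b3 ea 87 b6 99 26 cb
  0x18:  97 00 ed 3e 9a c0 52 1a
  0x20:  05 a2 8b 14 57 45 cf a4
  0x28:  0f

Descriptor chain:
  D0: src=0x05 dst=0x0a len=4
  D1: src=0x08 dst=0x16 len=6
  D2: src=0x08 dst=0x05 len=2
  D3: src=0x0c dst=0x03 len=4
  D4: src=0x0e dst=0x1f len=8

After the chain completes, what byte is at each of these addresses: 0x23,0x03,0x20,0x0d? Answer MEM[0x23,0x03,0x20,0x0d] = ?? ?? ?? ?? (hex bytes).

  after D0: wrote 4B at 0x0a = 41f1de5f
  after D1: wrote 6B at 0x16 = 5fbf41f1de5f
  after D2: wrote 2B at 0x05 = 5fbf
  after D3: wrote 4B at 0x03 = de5fba76
  after D4: wrote 8B at 0x1f = ba7638b3ea87b699
query mem[0x23]=0xea, mem[0x03]=0xde, mem[0x20]=0x76, mem[0x0d]=0x5f

MEM[0x23,0x03,0x20,0x0d] = ea de 76 5f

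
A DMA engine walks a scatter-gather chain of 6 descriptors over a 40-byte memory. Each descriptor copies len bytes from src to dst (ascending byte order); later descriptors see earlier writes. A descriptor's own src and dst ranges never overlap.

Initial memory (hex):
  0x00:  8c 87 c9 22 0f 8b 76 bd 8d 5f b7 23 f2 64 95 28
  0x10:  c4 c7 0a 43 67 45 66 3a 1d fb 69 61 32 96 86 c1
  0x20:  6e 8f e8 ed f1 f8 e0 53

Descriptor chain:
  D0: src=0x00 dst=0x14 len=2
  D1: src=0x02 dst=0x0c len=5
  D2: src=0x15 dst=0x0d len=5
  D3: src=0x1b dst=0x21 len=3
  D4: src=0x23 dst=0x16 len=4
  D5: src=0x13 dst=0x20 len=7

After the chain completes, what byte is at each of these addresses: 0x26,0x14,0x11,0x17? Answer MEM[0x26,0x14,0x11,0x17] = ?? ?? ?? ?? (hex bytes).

  after D0: wrote 2B at 0x14 = 8c87
  after D1: wrote 5B at 0x0c = c9220f8b76
  after D2: wrote 5B at 0x0d = 87663a1dfb
  after D3: wrote 3B at 0x21 = 613296
  after D4: wrote 4B at 0x16 = 96f1f8e0
  after D5: wrote 7B at 0x20 = 438c8796f1f8e0
query mem[0x26]=0xe0, mem[0x14]=0x8c, mem[0x11]=0xfb, mem[0x17]=0xf1

MEM[0x26,0x14,0x11,0x17] = e0 8c fb f1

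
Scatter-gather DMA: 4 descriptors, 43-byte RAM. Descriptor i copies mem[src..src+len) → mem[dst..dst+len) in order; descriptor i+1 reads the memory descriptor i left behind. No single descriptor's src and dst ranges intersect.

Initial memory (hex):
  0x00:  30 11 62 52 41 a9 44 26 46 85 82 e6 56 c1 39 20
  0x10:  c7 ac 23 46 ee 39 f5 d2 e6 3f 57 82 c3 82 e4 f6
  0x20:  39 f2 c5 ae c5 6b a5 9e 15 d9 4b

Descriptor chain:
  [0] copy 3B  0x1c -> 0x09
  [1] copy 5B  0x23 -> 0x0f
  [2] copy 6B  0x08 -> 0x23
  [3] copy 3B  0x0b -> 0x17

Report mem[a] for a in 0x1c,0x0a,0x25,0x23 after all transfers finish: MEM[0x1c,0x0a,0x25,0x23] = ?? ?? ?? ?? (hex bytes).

MEM[0x1c,0x0a,0x25,0x23] = c3 82 82 46

#0 dst[0x09+3] := {0xc3,0x82,0xe4}
#1 dst[0x0f+5] := {0xae,0xc5,0x6b,0xa5,0x9e}
#2 dst[0x23+6] := {0x46,0xc3,0x82,0xe4,0x56,0xc1}
#3 dst[0x17+3] := {0xe4,0x56,0xc1}
query mem[0x1c]=0xc3, mem[0x0a]=0x82, mem[0x25]=0x82, mem[0x23]=0x46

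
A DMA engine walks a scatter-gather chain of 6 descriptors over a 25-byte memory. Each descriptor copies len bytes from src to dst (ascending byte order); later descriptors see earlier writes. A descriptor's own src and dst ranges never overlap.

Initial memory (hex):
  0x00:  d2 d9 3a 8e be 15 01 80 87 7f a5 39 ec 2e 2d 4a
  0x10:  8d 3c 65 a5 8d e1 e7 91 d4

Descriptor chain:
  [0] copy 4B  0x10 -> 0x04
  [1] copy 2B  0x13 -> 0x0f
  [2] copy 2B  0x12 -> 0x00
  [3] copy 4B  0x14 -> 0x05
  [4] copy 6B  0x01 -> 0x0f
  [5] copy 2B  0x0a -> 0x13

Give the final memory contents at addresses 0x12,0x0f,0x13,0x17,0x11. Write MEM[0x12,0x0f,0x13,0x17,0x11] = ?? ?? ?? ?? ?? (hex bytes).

MEM[0x12,0x0f,0x13,0x17,0x11] = 8d a5 a5 91 8e

  after D0: wrote 4B at 0x04 = 8d3c65a5
  after D1: wrote 2B at 0x0f = a58d
  after D2: wrote 2B at 0x00 = 65a5
  after D3: wrote 4B at 0x05 = 8de1e791
  after D4: wrote 6B at 0x0f = a53a8e8d8de1
  after D5: wrote 2B at 0x13 = a539
query mem[0x12]=0x8d, mem[0x0f]=0xa5, mem[0x13]=0xa5, mem[0x17]=0x91, mem[0x11]=0x8e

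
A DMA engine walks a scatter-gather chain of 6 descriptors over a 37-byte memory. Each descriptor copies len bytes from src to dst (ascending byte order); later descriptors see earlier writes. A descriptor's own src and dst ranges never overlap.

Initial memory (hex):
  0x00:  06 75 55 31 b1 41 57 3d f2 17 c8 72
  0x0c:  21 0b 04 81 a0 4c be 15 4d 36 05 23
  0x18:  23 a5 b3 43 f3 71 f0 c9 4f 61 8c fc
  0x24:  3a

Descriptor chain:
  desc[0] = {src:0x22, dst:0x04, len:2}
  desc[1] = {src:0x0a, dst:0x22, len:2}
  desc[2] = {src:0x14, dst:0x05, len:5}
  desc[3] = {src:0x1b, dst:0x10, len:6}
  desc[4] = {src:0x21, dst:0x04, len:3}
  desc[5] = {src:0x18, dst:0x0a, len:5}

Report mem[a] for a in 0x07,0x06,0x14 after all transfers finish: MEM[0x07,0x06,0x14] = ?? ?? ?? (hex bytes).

D0: mem[0x04..0x05] <- [8c fc]
D1: mem[0x22..0x23] <- [c8 72]
D2: mem[0x05..0x09] <- [4d 36 05 23 23]
D3: mem[0x10..0x15] <- [43 f3 71 f0 c9 4f]
D4: mem[0x04..0x06] <- [61 c8 72]
D5: mem[0x0a..0x0e] <- [23 a5 b3 43 f3]
query mem[0x07]=0x05, mem[0x06]=0x72, mem[0x14]=0xc9

MEM[0x07,0x06,0x14] = 05 72 c9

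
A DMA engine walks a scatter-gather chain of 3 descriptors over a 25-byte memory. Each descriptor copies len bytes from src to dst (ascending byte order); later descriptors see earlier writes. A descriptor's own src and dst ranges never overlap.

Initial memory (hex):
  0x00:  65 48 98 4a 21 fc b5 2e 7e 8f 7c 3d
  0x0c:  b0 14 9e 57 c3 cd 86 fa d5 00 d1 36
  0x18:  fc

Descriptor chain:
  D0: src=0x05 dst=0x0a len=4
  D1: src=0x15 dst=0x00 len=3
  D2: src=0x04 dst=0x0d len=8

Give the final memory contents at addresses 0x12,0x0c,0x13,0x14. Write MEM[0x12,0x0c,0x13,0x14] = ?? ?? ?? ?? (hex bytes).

D0: mem[0x0a..0x0d] <- [fc b5 2e 7e]
D1: mem[0x00..0x02] <- [00 d1 36]
D2: mem[0x0d..0x14] <- [21 fc b5 2e 7e 8f fc b5]
query mem[0x12]=0x8f, mem[0x0c]=0x2e, mem[0x13]=0xfc, mem[0x14]=0xb5

MEM[0x12,0x0c,0x13,0x14] = 8f 2e fc b5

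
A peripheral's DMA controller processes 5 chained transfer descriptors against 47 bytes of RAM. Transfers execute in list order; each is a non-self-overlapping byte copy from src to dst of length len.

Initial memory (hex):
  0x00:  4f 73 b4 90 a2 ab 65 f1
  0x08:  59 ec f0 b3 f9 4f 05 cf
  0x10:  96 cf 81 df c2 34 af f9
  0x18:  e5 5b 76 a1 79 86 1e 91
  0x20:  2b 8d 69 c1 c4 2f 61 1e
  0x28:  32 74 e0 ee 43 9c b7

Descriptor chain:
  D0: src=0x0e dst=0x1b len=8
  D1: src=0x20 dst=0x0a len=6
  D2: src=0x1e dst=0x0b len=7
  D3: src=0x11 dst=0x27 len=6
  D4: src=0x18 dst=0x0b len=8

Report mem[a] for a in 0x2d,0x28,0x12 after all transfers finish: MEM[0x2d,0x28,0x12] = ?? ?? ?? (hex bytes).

MEM[0x2d,0x28,0x12] = 9c 81 81

[0] 0x0e->0x1b len=8 : 05 cf 96 cf 81 df c2 34
[1] 0x20->0x0a len=6 : df c2 34 c1 c4 2f
[2] 0x1e->0x0b len=7 : cf 81 df c2 34 c1 c4
[3] 0x11->0x27 len=6 : c4 81 df c2 34 af
[4] 0x18->0x0b len=8 : e5 5b 76 05 cf 96 cf 81
query mem[0x2d]=0x9c, mem[0x28]=0x81, mem[0x12]=0x81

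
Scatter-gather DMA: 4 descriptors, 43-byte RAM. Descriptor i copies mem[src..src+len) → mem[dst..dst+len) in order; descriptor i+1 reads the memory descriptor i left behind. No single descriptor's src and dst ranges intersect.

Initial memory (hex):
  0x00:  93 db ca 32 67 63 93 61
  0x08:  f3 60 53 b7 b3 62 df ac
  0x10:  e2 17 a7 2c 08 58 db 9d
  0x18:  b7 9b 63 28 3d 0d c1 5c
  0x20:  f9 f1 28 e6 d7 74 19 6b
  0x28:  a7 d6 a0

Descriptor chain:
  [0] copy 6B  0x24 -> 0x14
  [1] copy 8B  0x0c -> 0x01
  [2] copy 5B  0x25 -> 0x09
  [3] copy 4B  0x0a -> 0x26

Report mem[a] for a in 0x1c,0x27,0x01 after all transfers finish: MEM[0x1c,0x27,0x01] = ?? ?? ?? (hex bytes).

  after D0: wrote 6B at 0x14 = d774196ba7d6
  after D1: wrote 8B at 0x01 = b362dface217a72c
  after D2: wrote 5B at 0x09 = 74196ba7d6
  after D3: wrote 4B at 0x26 = 196ba7d6
query mem[0x1c]=0x3d, mem[0x27]=0x6b, mem[0x01]=0xb3

MEM[0x1c,0x27,0x01] = 3d 6b b3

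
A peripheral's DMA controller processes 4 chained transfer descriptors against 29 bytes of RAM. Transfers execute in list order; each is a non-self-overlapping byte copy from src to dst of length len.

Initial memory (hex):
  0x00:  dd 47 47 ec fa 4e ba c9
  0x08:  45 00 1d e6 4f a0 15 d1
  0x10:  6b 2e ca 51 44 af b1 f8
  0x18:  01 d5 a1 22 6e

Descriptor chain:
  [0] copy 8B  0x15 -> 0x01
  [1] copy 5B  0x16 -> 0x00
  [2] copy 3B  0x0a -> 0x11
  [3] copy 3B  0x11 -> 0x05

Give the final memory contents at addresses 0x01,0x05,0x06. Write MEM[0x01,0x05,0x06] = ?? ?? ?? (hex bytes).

  after D0: wrote 8B at 0x01 = afb1f801d5a1226e
  after D1: wrote 5B at 0x00 = b1f801d5a1
  after D2: wrote 3B at 0x11 = 1de64f
  after D3: wrote 3B at 0x05 = 1de64f
query mem[0x01]=0xf8, mem[0x05]=0x1d, mem[0x06]=0xe6

MEM[0x01,0x05,0x06] = f8 1d e6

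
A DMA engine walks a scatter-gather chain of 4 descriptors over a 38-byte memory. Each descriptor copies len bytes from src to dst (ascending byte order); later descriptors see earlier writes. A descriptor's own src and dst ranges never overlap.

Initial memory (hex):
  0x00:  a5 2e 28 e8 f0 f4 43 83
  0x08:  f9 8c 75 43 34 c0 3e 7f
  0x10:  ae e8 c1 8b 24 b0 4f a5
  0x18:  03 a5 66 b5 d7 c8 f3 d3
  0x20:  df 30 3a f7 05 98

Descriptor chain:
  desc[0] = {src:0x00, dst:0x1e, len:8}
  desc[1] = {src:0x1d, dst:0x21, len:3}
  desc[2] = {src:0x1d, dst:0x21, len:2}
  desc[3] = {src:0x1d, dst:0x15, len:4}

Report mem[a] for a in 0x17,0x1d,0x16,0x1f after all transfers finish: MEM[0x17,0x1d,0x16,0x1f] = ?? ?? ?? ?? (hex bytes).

MEM[0x17,0x1d,0x16,0x1f] = 2e c8 a5 2e

[0] 0x00->0x1e len=8 : a5 2e 28 e8 f0 f4 43 83
[1] 0x1d->0x21 len=3 : c8 a5 2e
[2] 0x1d->0x21 len=2 : c8 a5
[3] 0x1d->0x15 len=4 : c8 a5 2e 28
query mem[0x17]=0x2e, mem[0x1d]=0xc8, mem[0x16]=0xa5, mem[0x1f]=0x2e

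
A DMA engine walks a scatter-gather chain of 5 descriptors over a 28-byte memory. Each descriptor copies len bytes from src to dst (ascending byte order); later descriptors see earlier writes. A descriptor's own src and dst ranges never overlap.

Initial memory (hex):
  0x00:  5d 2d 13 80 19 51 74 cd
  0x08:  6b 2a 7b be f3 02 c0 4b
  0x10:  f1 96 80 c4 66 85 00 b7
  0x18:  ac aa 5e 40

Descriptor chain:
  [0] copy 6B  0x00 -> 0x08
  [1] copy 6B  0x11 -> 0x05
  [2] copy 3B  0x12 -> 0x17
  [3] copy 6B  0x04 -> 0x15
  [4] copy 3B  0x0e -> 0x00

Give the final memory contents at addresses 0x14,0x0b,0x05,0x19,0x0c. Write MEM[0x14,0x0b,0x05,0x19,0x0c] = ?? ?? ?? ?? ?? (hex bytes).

MEM[0x14,0x0b,0x05,0x19,0x0c] = 66 80 96 66 19

D0: mem[0x08..0x0d] <- [5d 2d 13 80 19 51]
D1: mem[0x05..0x0a] <- [96 80 c4 66 85 00]
D2: mem[0x17..0x19] <- [80 c4 66]
D3: mem[0x15..0x1a] <- [19 96 80 c4 66 85]
D4: mem[0x00..0x02] <- [c0 4b f1]
query mem[0x14]=0x66, mem[0x0b]=0x80, mem[0x05]=0x96, mem[0x19]=0x66, mem[0x0c]=0x19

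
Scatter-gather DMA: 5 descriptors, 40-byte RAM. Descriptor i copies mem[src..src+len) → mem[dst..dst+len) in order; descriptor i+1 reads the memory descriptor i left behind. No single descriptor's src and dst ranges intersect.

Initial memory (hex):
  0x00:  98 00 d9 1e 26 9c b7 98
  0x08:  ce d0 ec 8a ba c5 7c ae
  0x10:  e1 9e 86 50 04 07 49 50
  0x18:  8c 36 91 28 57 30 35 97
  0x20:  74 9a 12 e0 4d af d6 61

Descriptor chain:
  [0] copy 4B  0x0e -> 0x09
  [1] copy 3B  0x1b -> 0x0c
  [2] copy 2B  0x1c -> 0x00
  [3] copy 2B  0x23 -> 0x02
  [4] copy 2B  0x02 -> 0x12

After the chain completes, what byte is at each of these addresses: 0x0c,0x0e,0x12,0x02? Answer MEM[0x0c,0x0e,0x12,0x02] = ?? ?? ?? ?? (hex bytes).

MEM[0x0c,0x0e,0x12,0x02] = 28 30 e0 e0

  after D0: wrote 4B at 0x09 = 7caee19e
  after D1: wrote 3B at 0x0c = 285730
  after D2: wrote 2B at 0x00 = 5730
  after D3: wrote 2B at 0x02 = e04d
  after D4: wrote 2B at 0x12 = e04d
query mem[0x0c]=0x28, mem[0x0e]=0x30, mem[0x12]=0xe0, mem[0x02]=0xe0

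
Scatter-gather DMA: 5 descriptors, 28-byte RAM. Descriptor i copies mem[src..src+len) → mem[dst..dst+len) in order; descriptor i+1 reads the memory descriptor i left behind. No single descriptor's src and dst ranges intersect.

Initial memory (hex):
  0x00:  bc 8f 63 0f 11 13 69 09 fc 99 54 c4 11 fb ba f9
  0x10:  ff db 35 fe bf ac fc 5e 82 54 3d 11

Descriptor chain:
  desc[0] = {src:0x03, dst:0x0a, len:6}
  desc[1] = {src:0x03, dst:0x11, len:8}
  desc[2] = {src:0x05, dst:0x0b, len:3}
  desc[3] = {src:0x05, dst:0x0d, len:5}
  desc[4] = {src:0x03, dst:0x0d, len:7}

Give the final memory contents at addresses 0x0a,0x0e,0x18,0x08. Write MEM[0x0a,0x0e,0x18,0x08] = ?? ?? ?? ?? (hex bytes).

  after D0: wrote 6B at 0x0a = 0f11136909fc
  after D1: wrote 8B at 0x11 = 0f11136909fc990f
  after D2: wrote 3B at 0x0b = 136909
  after D3: wrote 5B at 0x0d = 136909fc99
  after D4: wrote 7B at 0x0d = 0f11136909fc99
query mem[0x0a]=0x0f, mem[0x0e]=0x11, mem[0x18]=0x0f, mem[0x08]=0xfc

MEM[0x0a,0x0e,0x18,0x08] = 0f 11 0f fc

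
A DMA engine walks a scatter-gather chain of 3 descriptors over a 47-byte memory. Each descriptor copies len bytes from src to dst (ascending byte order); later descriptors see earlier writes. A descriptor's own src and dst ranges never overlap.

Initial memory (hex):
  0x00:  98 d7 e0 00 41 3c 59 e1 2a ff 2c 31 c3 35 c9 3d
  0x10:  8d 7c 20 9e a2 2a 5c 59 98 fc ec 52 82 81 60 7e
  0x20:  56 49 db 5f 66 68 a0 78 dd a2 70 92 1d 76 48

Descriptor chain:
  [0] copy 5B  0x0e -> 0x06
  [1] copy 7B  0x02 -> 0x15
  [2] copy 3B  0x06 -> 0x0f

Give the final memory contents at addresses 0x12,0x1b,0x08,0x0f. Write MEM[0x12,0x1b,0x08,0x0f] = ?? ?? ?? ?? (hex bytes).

D0: mem[0x06..0x0a] <- [c9 3d 8d 7c 20]
D1: mem[0x15..0x1b] <- [e0 00 41 3c c9 3d 8d]
D2: mem[0x0f..0x11] <- [c9 3d 8d]
query mem[0x12]=0x20, mem[0x1b]=0x8d, mem[0x08]=0x8d, mem[0x0f]=0xc9

MEM[0x12,0x1b,0x08,0x0f] = 20 8d 8d c9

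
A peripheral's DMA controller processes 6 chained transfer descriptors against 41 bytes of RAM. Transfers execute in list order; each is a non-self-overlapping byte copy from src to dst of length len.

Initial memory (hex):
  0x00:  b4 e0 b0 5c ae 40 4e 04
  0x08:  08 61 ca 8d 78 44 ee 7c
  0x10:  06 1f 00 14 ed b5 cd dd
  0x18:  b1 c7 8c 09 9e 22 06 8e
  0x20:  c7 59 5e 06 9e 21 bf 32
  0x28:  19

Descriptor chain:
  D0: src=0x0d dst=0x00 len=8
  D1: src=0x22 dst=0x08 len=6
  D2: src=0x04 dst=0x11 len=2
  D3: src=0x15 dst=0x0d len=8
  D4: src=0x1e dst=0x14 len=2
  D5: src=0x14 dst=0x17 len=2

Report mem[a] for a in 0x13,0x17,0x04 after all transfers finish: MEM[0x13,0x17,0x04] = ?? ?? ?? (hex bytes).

[0] 0x0d->0x00 len=8 : 44 ee 7c 06 1f 00 14 ed
[1] 0x22->0x08 len=6 : 5e 06 9e 21 bf 32
[2] 0x04->0x11 len=2 : 1f 00
[3] 0x15->0x0d len=8 : b5 cd dd b1 c7 8c 09 9e
[4] 0x1e->0x14 len=2 : 06 8e
[5] 0x14->0x17 len=2 : 06 8e
query mem[0x13]=0x09, mem[0x17]=0x06, mem[0x04]=0x1f

MEM[0x13,0x17,0x04] = 09 06 1f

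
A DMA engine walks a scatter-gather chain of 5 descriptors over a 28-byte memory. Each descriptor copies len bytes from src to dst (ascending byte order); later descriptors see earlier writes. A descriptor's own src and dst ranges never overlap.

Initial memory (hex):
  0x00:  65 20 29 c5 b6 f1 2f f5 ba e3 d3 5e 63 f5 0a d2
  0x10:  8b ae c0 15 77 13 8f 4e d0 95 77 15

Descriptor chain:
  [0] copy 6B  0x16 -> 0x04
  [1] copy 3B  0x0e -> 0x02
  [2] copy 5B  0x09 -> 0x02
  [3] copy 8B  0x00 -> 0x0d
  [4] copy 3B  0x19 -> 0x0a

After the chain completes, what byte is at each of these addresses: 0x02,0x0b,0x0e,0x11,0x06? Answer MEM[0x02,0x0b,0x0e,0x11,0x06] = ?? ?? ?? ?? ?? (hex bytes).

[0] 0x16->0x04 len=6 : 8f 4e d0 95 77 15
[1] 0x0e->0x02 len=3 : 0a d2 8b
[2] 0x09->0x02 len=5 : 15 d3 5e 63 f5
[3] 0x00->0x0d len=8 : 65 20 15 d3 5e 63 f5 95
[4] 0x19->0x0a len=3 : 95 77 15
query mem[0x02]=0x15, mem[0x0b]=0x77, mem[0x0e]=0x20, mem[0x11]=0x5e, mem[0x06]=0xf5

MEM[0x02,0x0b,0x0e,0x11,0x06] = 15 77 20 5e f5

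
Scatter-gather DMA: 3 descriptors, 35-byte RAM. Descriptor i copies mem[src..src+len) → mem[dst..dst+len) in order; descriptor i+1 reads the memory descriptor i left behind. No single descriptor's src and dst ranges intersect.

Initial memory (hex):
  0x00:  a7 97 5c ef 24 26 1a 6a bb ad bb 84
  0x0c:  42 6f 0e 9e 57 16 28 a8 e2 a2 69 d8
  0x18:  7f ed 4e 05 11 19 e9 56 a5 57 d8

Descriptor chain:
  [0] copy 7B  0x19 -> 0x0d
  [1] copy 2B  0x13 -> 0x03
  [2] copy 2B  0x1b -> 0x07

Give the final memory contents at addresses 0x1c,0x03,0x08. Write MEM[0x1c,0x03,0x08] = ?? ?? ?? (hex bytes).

MEM[0x1c,0x03,0x08] = 11 56 11

  after D0: wrote 7B at 0x0d = ed4e051119e956
  after D1: wrote 2B at 0x03 = 56e2
  after D2: wrote 2B at 0x07 = 0511
query mem[0x1c]=0x11, mem[0x03]=0x56, mem[0x08]=0x11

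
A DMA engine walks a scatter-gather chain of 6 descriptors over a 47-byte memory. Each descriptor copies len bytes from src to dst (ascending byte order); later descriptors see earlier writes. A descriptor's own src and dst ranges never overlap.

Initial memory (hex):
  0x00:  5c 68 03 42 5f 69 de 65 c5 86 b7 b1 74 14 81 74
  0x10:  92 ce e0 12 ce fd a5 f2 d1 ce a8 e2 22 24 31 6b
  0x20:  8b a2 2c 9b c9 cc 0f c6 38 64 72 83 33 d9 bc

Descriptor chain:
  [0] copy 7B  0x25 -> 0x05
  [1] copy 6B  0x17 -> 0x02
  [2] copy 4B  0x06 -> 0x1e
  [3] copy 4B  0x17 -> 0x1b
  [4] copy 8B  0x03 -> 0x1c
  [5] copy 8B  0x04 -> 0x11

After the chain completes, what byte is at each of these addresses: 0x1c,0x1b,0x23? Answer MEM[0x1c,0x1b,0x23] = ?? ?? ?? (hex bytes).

D0: mem[0x05..0x0b] <- [cc 0f c6 38 64 72 83]
D1: mem[0x02..0x07] <- [f2 d1 ce a8 e2 22]
D2: mem[0x1e..0x21] <- [e2 22 38 64]
D3: mem[0x1b..0x1e] <- [f2 d1 ce a8]
D4: mem[0x1c..0x23] <- [d1 ce a8 e2 22 38 64 72]
D5: mem[0x11..0x18] <- [ce a8 e2 22 38 64 72 83]
query mem[0x1c]=0xd1, mem[0x1b]=0xf2, mem[0x23]=0x72

MEM[0x1c,0x1b,0x23] = d1 f2 72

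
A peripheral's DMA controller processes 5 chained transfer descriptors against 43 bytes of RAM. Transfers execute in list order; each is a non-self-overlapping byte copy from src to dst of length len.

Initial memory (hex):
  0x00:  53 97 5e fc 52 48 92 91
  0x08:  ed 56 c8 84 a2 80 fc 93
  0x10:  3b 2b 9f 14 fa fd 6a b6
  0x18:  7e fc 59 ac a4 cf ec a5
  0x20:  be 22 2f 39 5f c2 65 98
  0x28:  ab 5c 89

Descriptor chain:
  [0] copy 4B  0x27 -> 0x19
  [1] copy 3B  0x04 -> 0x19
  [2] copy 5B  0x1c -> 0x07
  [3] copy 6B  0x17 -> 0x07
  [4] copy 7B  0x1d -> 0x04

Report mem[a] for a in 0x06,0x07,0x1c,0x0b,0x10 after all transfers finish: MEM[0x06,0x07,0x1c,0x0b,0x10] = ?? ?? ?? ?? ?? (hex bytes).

[0] 0x27->0x19 len=4 : 98 ab 5c 89
[1] 0x04->0x19 len=3 : 52 48 92
[2] 0x1c->0x07 len=5 : 89 cf ec a5 be
[3] 0x17->0x07 len=6 : b6 7e 52 48 92 89
[4] 0x1d->0x04 len=7 : cf ec a5 be 22 2f 39
query mem[0x06]=0xa5, mem[0x07]=0xbe, mem[0x1c]=0x89, mem[0x0b]=0x92, mem[0x10]=0x3b

MEM[0x06,0x07,0x1c,0x0b,0x10] = a5 be 89 92 3b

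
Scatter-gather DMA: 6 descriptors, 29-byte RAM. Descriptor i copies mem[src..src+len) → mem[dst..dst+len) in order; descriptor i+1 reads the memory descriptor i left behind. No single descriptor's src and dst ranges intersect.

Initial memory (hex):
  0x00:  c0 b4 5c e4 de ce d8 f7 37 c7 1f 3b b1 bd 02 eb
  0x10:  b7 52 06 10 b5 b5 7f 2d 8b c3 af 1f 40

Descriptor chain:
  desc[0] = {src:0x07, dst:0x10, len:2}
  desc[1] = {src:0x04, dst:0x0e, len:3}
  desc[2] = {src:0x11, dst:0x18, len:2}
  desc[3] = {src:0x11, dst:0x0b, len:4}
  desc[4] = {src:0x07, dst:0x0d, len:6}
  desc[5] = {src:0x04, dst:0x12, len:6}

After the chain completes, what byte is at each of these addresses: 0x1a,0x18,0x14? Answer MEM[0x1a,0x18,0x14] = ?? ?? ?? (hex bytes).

D0: mem[0x10..0x11] <- [f7 37]
D1: mem[0x0e..0x10] <- [de ce d8]
D2: mem[0x18..0x19] <- [37 06]
D3: mem[0x0b..0x0e] <- [37 06 10 b5]
D4: mem[0x0d..0x12] <- [f7 37 c7 1f 37 06]
D5: mem[0x12..0x17] <- [de ce d8 f7 37 c7]
query mem[0x1a]=0xaf, mem[0x18]=0x37, mem[0x14]=0xd8

MEM[0x1a,0x18,0x14] = af 37 d8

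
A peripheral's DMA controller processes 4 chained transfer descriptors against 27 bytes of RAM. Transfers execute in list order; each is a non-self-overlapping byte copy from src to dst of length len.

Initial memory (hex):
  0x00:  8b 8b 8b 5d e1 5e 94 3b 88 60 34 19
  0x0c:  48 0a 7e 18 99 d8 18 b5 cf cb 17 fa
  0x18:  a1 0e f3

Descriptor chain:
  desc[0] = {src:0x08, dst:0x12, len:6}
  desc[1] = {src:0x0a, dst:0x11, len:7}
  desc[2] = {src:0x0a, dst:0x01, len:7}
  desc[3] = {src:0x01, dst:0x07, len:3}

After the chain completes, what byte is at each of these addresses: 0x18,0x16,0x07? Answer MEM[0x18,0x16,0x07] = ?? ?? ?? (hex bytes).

[0] 0x08->0x12 len=6 : 88 60 34 19 48 0a
[1] 0x0a->0x11 len=7 : 34 19 48 0a 7e 18 99
[2] 0x0a->0x01 len=7 : 34 19 48 0a 7e 18 99
[3] 0x01->0x07 len=3 : 34 19 48
query mem[0x18]=0xa1, mem[0x16]=0x18, mem[0x07]=0x34

MEM[0x18,0x16,0x07] = a1 18 34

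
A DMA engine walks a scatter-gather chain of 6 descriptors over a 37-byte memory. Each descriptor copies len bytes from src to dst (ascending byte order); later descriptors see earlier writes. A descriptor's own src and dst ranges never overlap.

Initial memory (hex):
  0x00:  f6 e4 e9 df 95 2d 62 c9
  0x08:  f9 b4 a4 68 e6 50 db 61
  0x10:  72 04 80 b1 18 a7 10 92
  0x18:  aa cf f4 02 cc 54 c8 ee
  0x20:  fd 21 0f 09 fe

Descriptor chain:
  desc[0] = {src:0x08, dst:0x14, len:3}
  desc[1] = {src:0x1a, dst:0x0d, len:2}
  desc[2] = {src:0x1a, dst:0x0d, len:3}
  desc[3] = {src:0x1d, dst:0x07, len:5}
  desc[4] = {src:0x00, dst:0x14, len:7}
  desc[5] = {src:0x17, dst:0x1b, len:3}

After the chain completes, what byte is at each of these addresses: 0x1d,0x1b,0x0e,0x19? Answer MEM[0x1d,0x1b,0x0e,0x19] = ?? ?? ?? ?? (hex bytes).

[0] 0x08->0x14 len=3 : f9 b4 a4
[1] 0x1a->0x0d len=2 : f4 02
[2] 0x1a->0x0d len=3 : f4 02 cc
[3] 0x1d->0x07 len=5 : 54 c8 ee fd 21
[4] 0x00->0x14 len=7 : f6 e4 e9 df 95 2d 62
[5] 0x17->0x1b len=3 : df 95 2d
query mem[0x1d]=0x2d, mem[0x1b]=0xdf, mem[0x0e]=0x02, mem[0x19]=0x2d

MEM[0x1d,0x1b,0x0e,0x19] = 2d df 02 2d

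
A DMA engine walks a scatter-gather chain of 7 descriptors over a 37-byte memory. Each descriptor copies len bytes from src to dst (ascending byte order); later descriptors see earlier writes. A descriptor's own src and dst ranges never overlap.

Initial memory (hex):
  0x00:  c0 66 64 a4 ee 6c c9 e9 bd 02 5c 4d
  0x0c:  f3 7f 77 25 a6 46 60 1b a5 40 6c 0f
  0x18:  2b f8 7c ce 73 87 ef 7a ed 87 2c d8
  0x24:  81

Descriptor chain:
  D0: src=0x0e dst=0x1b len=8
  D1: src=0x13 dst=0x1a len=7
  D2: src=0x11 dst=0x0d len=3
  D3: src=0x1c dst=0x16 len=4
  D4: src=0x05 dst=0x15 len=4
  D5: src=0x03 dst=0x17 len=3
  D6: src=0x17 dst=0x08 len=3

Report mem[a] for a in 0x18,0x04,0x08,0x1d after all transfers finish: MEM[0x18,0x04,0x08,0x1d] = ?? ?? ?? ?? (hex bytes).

[0] 0x0e->0x1b len=8 : 77 25 a6 46 60 1b a5 40
[1] 0x13->0x1a len=7 : 1b a5 40 6c 0f 2b f8
[2] 0x11->0x0d len=3 : 46 60 1b
[3] 0x1c->0x16 len=4 : 40 6c 0f 2b
[4] 0x05->0x15 len=4 : 6c c9 e9 bd
[5] 0x03->0x17 len=3 : a4 ee 6c
[6] 0x17->0x08 len=3 : a4 ee 6c
query mem[0x18]=0xee, mem[0x04]=0xee, mem[0x08]=0xa4, mem[0x1d]=0x6c

MEM[0x18,0x04,0x08,0x1d] = ee ee a4 6c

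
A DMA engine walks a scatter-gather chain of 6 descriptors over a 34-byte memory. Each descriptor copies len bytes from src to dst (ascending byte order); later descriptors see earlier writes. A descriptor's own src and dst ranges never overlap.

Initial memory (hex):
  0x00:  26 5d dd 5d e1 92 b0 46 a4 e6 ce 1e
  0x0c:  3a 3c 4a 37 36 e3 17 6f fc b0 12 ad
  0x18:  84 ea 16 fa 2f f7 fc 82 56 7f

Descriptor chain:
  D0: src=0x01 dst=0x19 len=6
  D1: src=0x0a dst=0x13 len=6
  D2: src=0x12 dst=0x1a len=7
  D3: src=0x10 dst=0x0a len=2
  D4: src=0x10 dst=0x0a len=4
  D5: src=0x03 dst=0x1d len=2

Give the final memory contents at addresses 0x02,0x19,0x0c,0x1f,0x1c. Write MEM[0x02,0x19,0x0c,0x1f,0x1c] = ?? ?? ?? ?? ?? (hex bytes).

D0: mem[0x19..0x1e] <- [5d dd 5d e1 92 b0]
D1: mem[0x13..0x18] <- [ce 1e 3a 3c 4a 37]
D2: mem[0x1a..0x20] <- [17 ce 1e 3a 3c 4a 37]
D3: mem[0x0a..0x0b] <- [36 e3]
D4: mem[0x0a..0x0d] <- [36 e3 17 ce]
D5: mem[0x1d..0x1e] <- [5d e1]
query mem[0x02]=0xdd, mem[0x19]=0x5d, mem[0x0c]=0x17, mem[0x1f]=0x4a, mem[0x1c]=0x1e

MEM[0x02,0x19,0x0c,0x1f,0x1c] = dd 5d 17 4a 1e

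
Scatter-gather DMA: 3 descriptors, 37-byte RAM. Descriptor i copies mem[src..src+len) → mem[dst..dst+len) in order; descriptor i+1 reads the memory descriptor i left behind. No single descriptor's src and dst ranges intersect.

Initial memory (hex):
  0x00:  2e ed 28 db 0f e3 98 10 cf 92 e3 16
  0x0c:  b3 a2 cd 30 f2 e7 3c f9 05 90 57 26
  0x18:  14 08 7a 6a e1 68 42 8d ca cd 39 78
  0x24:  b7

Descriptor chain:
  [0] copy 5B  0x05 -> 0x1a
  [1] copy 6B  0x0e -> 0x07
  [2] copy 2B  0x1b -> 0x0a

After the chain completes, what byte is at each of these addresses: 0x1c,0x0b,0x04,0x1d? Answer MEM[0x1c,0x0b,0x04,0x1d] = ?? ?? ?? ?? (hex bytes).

  after D0: wrote 5B at 0x1a = e39810cf92
  after D1: wrote 6B at 0x07 = cd30f2e73cf9
  after D2: wrote 2B at 0x0a = 9810
query mem[0x1c]=0x10, mem[0x0b]=0x10, mem[0x04]=0x0f, mem[0x1d]=0xcf

MEM[0x1c,0x0b,0x04,0x1d] = 10 10 0f cf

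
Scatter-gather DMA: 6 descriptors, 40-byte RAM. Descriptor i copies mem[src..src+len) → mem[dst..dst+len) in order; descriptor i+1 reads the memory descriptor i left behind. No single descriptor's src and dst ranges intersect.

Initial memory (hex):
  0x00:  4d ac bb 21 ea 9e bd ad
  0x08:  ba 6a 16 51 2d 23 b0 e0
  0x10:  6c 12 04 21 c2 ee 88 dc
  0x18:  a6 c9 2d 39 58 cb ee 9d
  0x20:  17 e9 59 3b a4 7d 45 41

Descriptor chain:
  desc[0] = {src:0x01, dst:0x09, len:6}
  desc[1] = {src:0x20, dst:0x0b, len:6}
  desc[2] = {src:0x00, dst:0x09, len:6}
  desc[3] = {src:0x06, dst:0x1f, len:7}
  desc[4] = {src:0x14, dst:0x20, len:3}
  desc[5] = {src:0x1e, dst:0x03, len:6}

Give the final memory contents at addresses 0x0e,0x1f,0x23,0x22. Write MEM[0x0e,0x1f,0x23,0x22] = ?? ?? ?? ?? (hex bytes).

[0] 0x01->0x09 len=6 : ac bb 21 ea 9e bd
[1] 0x20->0x0b len=6 : 17 e9 59 3b a4 7d
[2] 0x00->0x09 len=6 : 4d ac bb 21 ea 9e
[3] 0x06->0x1f len=7 : bd ad ba 4d ac bb 21
[4] 0x14->0x20 len=3 : c2 ee 88
[5] 0x1e->0x03 len=6 : ee bd c2 ee 88 ac
query mem[0x0e]=0x9e, mem[0x1f]=0xbd, mem[0x23]=0xac, mem[0x22]=0x88

MEM[0x0e,0x1f,0x23,0x22] = 9e bd ac 88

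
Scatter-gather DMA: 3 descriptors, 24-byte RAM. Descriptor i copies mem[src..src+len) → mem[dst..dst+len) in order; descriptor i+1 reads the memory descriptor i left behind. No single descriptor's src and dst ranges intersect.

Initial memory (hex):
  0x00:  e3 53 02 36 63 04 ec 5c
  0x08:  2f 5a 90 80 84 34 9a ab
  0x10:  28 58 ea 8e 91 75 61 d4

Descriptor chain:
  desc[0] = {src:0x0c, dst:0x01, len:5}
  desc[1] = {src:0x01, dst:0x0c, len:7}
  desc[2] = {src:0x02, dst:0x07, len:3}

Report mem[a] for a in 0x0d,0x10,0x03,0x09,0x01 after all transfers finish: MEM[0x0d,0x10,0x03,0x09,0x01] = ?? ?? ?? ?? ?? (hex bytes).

  after D0: wrote 5B at 0x01 = 84349aab28
  after D1: wrote 7B at 0x0c = 84349aab28ec5c
  after D2: wrote 3B at 0x07 = 349aab
query mem[0x0d]=0x34, mem[0x10]=0x28, mem[0x03]=0x9a, mem[0x09]=0xab, mem[0x01]=0x84

MEM[0x0d,0x10,0x03,0x09,0x01] = 34 28 9a ab 84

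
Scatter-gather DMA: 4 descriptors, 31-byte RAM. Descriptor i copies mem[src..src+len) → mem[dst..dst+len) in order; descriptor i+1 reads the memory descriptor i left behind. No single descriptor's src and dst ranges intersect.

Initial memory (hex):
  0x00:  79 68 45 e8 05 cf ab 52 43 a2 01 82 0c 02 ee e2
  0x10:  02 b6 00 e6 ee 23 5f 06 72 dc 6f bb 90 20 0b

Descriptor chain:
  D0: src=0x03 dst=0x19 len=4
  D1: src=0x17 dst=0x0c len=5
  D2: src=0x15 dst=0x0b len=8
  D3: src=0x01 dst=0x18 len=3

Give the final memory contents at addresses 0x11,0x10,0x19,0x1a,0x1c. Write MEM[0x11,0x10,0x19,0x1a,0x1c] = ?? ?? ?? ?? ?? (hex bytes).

MEM[0x11,0x10,0x19,0x1a,0x1c] = cf 05 45 e8 ab

  after D0: wrote 4B at 0x19 = e805cfab
  after D1: wrote 5B at 0x0c = 0672e805cf
  after D2: wrote 8B at 0x0b = 235f0672e805cfab
  after D3: wrote 3B at 0x18 = 6845e8
query mem[0x11]=0xcf, mem[0x10]=0x05, mem[0x19]=0x45, mem[0x1a]=0xe8, mem[0x1c]=0xab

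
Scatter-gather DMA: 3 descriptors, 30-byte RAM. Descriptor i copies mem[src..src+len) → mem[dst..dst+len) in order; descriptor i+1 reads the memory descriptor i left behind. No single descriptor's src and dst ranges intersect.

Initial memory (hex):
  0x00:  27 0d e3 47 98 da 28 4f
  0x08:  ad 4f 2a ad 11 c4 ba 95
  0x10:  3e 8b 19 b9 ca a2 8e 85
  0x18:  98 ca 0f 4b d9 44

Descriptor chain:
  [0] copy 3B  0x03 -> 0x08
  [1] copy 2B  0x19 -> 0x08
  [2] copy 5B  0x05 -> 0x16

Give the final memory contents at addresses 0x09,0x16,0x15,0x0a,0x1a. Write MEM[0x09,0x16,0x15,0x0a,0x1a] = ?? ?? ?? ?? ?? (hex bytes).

MEM[0x09,0x16,0x15,0x0a,0x1a] = 0f da a2 da 0f

#0 dst[0x08+3] := {0x47,0x98,0xda}
#1 dst[0x08+2] := {0xca,0x0f}
#2 dst[0x16+5] := {0xda,0x28,0x4f,0xca,0x0f}
query mem[0x09]=0x0f, mem[0x16]=0xda, mem[0x15]=0xa2, mem[0x0a]=0xda, mem[0x1a]=0x0f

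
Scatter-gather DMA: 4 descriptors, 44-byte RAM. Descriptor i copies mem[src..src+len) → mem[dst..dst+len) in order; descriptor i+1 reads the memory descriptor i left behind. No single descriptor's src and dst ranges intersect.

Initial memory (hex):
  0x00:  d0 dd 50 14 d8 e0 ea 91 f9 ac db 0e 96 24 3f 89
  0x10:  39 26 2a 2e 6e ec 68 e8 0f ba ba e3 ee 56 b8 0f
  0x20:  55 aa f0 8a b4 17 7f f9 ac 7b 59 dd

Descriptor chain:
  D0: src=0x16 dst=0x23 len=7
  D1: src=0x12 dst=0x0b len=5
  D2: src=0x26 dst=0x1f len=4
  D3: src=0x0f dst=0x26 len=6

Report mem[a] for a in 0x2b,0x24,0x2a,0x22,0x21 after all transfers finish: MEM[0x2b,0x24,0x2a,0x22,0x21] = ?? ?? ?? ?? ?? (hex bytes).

MEM[0x2b,0x24,0x2a,0x22,0x21] = 6e e8 2e ee e3

D0: mem[0x23..0x29] <- [68 e8 0f ba ba e3 ee]
D1: mem[0x0b..0x0f] <- [2a 2e 6e ec 68]
D2: mem[0x1f..0x22] <- [ba ba e3 ee]
D3: mem[0x26..0x2b] <- [68 39 26 2a 2e 6e]
query mem[0x2b]=0x6e, mem[0x24]=0xe8, mem[0x2a]=0x2e, mem[0x22]=0xee, mem[0x21]=0xe3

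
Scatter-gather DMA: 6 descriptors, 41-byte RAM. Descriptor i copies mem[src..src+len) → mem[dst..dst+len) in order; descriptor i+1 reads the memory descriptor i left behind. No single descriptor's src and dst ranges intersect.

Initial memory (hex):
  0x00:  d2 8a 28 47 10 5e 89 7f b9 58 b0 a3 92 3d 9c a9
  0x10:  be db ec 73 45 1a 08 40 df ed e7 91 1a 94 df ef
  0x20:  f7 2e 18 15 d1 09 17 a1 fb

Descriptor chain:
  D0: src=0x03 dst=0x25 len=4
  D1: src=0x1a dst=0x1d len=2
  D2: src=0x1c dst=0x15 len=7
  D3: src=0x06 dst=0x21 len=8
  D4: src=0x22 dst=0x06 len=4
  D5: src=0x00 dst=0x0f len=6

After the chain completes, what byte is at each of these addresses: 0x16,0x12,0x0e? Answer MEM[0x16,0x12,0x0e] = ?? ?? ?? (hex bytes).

  after D0: wrote 4B at 0x25 = 47105e89
  after D1: wrote 2B at 0x1d = e791
  after D2: wrote 7B at 0x15 = 1ae791eff72e18
  after D3: wrote 8B at 0x21 = 897fb958b0a3923d
  after D4: wrote 4B at 0x06 = 7fb958b0
  after D5: wrote 6B at 0x0f = d28a2847105e
query mem[0x16]=0xe7, mem[0x12]=0x47, mem[0x0e]=0x9c

MEM[0x16,0x12,0x0e] = e7 47 9c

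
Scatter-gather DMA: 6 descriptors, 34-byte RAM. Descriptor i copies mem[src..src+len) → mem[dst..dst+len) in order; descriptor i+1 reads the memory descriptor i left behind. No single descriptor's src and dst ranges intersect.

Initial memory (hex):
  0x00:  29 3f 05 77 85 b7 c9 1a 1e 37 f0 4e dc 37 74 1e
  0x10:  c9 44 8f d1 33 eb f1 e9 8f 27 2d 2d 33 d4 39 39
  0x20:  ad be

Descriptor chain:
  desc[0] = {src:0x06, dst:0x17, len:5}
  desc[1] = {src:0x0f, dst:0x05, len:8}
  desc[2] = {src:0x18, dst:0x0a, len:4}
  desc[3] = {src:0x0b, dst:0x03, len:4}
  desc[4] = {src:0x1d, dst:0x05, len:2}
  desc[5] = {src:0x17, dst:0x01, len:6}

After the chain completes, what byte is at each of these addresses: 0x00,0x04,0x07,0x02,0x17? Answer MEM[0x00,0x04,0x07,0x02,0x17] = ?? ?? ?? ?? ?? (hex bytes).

[0] 0x06->0x17 len=5 : c9 1a 1e 37 f0
[1] 0x0f->0x05 len=8 : 1e c9 44 8f d1 33 eb f1
[2] 0x18->0x0a len=4 : 1a 1e 37 f0
[3] 0x0b->0x03 len=4 : 1e 37 f0 74
[4] 0x1d->0x05 len=2 : d4 39
[5] 0x17->0x01 len=6 : c9 1a 1e 37 f0 33
query mem[0x00]=0x29, mem[0x04]=0x37, mem[0x07]=0x44, mem[0x02]=0x1a, mem[0x17]=0xc9

MEM[0x00,0x04,0x07,0x02,0x17] = 29 37 44 1a c9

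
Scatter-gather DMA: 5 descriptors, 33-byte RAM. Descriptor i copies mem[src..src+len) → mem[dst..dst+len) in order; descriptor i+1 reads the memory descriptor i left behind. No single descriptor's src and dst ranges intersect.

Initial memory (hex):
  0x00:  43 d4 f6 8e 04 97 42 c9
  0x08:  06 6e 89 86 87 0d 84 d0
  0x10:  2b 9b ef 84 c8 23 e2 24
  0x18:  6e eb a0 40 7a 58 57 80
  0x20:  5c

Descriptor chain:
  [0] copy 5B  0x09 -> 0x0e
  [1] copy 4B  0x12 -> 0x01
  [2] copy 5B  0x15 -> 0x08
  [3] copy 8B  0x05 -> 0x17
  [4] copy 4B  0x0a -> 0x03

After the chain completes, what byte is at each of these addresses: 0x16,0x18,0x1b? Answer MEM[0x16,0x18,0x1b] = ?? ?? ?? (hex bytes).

MEM[0x16,0x18,0x1b] = e2 42 e2

  after D0: wrote 5B at 0x0e = 6e8986870d
  after D1: wrote 4B at 0x01 = 0d84c823
  after D2: wrote 5B at 0x08 = 23e2246eeb
  after D3: wrote 8B at 0x17 = 9742c923e2246eeb
  after D4: wrote 4B at 0x03 = 246eeb0d
query mem[0x16]=0xe2, mem[0x18]=0x42, mem[0x1b]=0xe2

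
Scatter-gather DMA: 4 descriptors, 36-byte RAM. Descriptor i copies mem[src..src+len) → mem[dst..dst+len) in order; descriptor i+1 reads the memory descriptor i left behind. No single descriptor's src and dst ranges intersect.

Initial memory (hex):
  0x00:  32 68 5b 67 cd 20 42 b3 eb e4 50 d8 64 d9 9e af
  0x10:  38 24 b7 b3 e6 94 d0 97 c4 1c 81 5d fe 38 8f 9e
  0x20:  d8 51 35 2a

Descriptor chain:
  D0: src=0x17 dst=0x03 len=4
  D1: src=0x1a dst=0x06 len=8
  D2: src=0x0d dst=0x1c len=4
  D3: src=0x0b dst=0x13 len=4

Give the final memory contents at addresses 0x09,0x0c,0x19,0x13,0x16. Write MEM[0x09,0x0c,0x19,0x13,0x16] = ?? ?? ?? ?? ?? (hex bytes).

D0: mem[0x03..0x06] <- [97 c4 1c 81]
D1: mem[0x06..0x0d] <- [81 5d fe 38 8f 9e d8 51]
D2: mem[0x1c..0x1f] <- [51 9e af 38]
D3: mem[0x13..0x16] <- [9e d8 51 9e]
query mem[0x09]=0x38, mem[0x0c]=0xd8, mem[0x19]=0x1c, mem[0x13]=0x9e, mem[0x16]=0x9e

MEM[0x09,0x0c,0x19,0x13,0x16] = 38 d8 1c 9e 9e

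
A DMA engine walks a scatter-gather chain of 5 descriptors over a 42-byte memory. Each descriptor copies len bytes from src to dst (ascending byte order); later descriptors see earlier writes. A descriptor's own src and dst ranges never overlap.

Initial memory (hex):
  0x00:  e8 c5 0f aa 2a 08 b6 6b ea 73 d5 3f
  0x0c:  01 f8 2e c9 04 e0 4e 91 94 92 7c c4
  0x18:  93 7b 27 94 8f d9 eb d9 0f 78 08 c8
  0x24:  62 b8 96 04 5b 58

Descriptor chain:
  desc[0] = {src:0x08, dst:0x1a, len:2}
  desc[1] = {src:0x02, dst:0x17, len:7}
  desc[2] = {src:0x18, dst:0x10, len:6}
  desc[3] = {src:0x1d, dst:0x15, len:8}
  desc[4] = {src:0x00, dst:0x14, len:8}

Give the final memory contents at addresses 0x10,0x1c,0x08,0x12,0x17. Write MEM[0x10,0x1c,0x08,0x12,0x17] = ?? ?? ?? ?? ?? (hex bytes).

MEM[0x10,0x1c,0x08,0x12,0x17] = aa 62 ea 08 aa

D0: mem[0x1a..0x1b] <- [ea 73]
D1: mem[0x17..0x1d] <- [0f aa 2a 08 b6 6b ea]
D2: mem[0x10..0x15] <- [aa 2a 08 b6 6b ea]
D3: mem[0x15..0x1c] <- [ea eb d9 0f 78 08 c8 62]
D4: mem[0x14..0x1b] <- [e8 c5 0f aa 2a 08 b6 6b]
query mem[0x10]=0xaa, mem[0x1c]=0x62, mem[0x08]=0xea, mem[0x12]=0x08, mem[0x17]=0xaa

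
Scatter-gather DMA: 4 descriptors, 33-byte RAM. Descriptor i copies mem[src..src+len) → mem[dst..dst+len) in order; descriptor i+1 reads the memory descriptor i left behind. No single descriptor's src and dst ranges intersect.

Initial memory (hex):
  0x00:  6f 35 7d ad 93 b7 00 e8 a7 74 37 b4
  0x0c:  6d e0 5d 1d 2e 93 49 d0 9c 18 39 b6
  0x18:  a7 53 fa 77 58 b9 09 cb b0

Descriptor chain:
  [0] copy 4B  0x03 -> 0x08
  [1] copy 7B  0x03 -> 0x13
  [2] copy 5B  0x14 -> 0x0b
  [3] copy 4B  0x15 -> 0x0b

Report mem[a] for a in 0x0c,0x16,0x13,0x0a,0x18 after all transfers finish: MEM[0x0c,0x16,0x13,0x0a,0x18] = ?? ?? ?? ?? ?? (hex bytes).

MEM[0x0c,0x16,0x13,0x0a,0x18] = 00 00 ad b7 ad

#0 dst[0x08+4] := {0xad,0x93,0xb7,0x00}
#1 dst[0x13+7] := {0xad,0x93,0xb7,0x00,0xe8,0xad,0x93}
#2 dst[0x0b+5] := {0x93,0xb7,0x00,0xe8,0xad}
#3 dst[0x0b+4] := {0xb7,0x00,0xe8,0xad}
query mem[0x0c]=0x00, mem[0x16]=0x00, mem[0x13]=0xad, mem[0x0a]=0xb7, mem[0x18]=0xad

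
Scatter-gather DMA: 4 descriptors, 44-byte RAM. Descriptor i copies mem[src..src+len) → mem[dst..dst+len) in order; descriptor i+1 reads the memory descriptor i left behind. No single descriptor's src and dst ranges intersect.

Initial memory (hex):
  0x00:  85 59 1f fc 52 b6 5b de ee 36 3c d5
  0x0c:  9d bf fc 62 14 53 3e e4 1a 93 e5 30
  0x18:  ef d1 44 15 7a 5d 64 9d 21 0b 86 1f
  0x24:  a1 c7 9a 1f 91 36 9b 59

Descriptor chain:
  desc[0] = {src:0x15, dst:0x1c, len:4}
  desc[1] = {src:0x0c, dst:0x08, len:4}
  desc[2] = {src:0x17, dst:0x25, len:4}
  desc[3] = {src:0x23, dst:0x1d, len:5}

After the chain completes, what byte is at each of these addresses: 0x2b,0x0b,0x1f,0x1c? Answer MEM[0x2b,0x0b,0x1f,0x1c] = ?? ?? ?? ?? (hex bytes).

MEM[0x2b,0x0b,0x1f,0x1c] = 59 62 30 93

#0 dst[0x1c+4] := {0x93,0xe5,0x30,0xef}
#1 dst[0x08+4] := {0x9d,0xbf,0xfc,0x62}
#2 dst[0x25+4] := {0x30,0xef,0xd1,0x44}
#3 dst[0x1d+5] := {0x1f,0xa1,0x30,0xef,0xd1}
query mem[0x2b]=0x59, mem[0x0b]=0x62, mem[0x1f]=0x30, mem[0x1c]=0x93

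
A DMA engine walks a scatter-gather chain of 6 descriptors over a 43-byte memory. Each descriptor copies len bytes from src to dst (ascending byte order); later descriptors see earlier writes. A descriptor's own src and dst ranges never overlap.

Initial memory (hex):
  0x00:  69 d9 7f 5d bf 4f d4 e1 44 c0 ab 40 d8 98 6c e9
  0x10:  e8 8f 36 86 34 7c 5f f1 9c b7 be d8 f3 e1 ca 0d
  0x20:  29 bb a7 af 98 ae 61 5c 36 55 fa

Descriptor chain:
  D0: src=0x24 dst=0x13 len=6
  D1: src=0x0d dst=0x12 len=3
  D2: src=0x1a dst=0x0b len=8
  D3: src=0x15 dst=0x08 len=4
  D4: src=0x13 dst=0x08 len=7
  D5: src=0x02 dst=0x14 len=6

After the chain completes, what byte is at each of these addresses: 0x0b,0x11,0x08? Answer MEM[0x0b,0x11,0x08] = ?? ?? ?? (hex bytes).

D0: mem[0x13..0x18] <- [98 ae 61 5c 36 55]
D1: mem[0x12..0x14] <- [98 6c e9]
D2: mem[0x0b..0x12] <- [be d8 f3 e1 ca 0d 29 bb]
D3: mem[0x08..0x0b] <- [61 5c 36 55]
D4: mem[0x08..0x0e] <- [6c e9 61 5c 36 55 b7]
D5: mem[0x14..0x19] <- [7f 5d bf 4f d4 e1]
query mem[0x0b]=0x5c, mem[0x11]=0x29, mem[0x08]=0x6c

MEM[0x0b,0x11,0x08] = 5c 29 6c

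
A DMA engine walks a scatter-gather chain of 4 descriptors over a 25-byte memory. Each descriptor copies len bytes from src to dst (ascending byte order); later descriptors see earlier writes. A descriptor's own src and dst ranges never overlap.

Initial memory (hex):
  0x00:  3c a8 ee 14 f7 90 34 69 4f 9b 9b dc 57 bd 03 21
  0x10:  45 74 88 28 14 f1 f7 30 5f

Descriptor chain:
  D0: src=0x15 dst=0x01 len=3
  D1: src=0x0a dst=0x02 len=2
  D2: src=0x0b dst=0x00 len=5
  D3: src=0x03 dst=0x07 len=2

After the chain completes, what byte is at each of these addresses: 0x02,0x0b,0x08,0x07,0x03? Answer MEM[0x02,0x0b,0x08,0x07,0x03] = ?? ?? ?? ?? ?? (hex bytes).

MEM[0x02,0x0b,0x08,0x07,0x03] = bd dc 21 03 03

#0 dst[0x01+3] := {0xf1,0xf7,0x30}
#1 dst[0x02+2] := {0x9b,0xdc}
#2 dst[0x00+5] := {0xdc,0x57,0xbd,0x03,0x21}
#3 dst[0x07+2] := {0x03,0x21}
query mem[0x02]=0xbd, mem[0x0b]=0xdc, mem[0x08]=0x21, mem[0x07]=0x03, mem[0x03]=0x03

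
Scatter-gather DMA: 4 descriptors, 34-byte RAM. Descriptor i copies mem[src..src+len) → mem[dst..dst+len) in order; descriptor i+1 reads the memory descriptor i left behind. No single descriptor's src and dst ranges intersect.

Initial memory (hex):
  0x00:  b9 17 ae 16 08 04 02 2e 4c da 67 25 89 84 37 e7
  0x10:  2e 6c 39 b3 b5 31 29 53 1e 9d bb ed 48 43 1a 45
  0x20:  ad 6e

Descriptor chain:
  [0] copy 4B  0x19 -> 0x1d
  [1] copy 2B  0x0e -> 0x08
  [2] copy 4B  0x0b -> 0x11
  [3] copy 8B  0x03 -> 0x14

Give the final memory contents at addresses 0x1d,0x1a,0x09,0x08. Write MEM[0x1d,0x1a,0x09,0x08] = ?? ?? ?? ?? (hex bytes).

  after D0: wrote 4B at 0x1d = 9dbbed48
  after D1: wrote 2B at 0x08 = 37e7
  after D2: wrote 4B at 0x11 = 25898437
  after D3: wrote 8B at 0x14 = 160804022e37e767
query mem[0x1d]=0x9d, mem[0x1a]=0xe7, mem[0x09]=0xe7, mem[0x08]=0x37

MEM[0x1d,0x1a,0x09,0x08] = 9d e7 e7 37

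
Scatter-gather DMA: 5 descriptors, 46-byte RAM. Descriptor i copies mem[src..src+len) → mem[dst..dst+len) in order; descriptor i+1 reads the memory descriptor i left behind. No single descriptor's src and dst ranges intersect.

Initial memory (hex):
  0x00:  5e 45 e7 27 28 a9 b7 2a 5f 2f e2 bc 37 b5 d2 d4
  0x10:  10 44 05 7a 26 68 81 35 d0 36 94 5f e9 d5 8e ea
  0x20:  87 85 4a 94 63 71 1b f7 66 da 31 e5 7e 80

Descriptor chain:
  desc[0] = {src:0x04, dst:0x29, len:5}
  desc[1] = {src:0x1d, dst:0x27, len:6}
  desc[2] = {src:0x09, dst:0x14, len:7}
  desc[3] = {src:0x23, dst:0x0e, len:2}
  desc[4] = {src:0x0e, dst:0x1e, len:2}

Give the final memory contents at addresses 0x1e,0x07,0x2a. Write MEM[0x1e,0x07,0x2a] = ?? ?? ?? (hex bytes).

MEM[0x1e,0x07,0x2a] = 94 2a 87

[0] 0x04->0x29 len=5 : 28 a9 b7 2a 5f
[1] 0x1d->0x27 len=6 : d5 8e ea 87 85 4a
[2] 0x09->0x14 len=7 : 2f e2 bc 37 b5 d2 d4
[3] 0x23->0x0e len=2 : 94 63
[4] 0x0e->0x1e len=2 : 94 63
query mem[0x1e]=0x94, mem[0x07]=0x2a, mem[0x2a]=0x87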